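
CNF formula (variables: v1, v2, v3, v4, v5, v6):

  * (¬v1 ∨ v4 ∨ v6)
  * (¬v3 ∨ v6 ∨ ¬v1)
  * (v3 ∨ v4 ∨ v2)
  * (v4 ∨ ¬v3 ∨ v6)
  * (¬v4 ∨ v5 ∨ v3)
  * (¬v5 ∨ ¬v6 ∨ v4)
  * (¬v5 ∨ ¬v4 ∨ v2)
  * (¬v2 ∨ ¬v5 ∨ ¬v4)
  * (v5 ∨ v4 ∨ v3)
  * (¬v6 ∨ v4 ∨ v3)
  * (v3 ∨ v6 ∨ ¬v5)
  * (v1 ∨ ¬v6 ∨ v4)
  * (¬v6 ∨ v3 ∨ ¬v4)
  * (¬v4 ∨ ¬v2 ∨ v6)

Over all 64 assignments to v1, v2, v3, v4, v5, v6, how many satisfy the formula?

Satisfying assignments:
  v1=0 v2=0 v3=1 v4=1 v5=0 v6=0
  v1=0 v2=0 v3=1 v4=1 v5=0 v6=1
  v1=0 v2=1 v3=1 v4=1 v5=0 v6=1
  v1=1 v2=0 v3=1 v4=0 v5=0 v6=1
  v1=1 v2=0 v3=1 v4=1 v5=0 v6=1
  v1=1 v2=1 v3=1 v4=0 v5=0 v6=1
  v1=1 v2=1 v3=1 v4=1 v5=0 v6=1
That's 7 in total.

7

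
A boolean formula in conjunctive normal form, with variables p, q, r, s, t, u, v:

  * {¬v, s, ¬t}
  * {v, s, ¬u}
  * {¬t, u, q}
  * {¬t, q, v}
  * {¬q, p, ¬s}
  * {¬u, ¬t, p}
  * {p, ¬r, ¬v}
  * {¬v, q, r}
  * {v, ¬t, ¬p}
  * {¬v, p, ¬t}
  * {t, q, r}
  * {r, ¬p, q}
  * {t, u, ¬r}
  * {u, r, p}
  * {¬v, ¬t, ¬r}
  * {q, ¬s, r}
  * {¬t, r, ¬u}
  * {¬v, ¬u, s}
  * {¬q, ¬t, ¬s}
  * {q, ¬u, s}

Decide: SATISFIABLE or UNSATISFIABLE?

SATISFIABLE

Branch on p: take p = True.
The remaining clauses are satisfied by q = False, r = True, s = True, t = False, u = True, v = True.
Every clause has at least one true literal under this assignment.
So p=1, q=0, r=1, s=1, t=0, u=1, v=1 is a satisfying assignment.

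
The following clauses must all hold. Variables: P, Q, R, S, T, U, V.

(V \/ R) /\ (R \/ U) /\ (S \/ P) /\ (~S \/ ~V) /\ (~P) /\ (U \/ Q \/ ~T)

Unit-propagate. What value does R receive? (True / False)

(~P) is a unit clause: P = False.
In (S \/ P), P is now false; S must hold, so S = True.
(~S \/ ~V): since S = True, the clause reduces to (~V). V = False.
From (R \/ V) and V = False: R = True.

True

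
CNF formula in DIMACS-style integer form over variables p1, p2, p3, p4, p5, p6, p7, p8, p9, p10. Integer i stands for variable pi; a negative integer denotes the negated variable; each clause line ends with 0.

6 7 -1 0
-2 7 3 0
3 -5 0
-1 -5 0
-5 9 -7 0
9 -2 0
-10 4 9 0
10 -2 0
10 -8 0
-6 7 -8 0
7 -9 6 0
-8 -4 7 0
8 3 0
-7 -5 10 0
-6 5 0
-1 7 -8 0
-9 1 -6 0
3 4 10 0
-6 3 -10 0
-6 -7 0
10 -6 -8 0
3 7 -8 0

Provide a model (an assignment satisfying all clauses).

p1 = T, p2 = F, p3 = T, p4 = T, p5 = F, p6 = F, p7 = T, p8 = F, p9 = T, p10 = F

Check each clause:
  1. (~p1 \/ p6 \/ p7) — p7 is true.
  2. (~p2 \/ p3 \/ p7) — p3 is true.
  3. (~p5 \/ p3) — p3 is true.
  4. (~p5 \/ ~p1) — ~p5 is true.
  5. (p9 \/ ~p5 \/ ~p7) — p9 is true.
  6. (~p2 \/ p9) — p9 is true.
  7. (~p10 \/ p9 \/ p4) — p9 is true.
  8. (p10 \/ ~p2) — ~p2 is true.
  9. (p10 \/ ~p8) — ~p8 is true.
  10. (~p8 \/ ~p6 \/ p7) — ~p8 is true.
  11. (p6 \/ p7 \/ ~p9) — p7 is true.
  12. (p7 \/ ~p4 \/ ~p8) — ~p8 is true.
  13. (p8 \/ p3) — p3 is true.
  14. (~p5 \/ p10 \/ ~p7) — ~p5 is true.
  15. (~p6 \/ p5) — ~p6 is true.
  16. (~p1 \/ p7 \/ ~p8) — ~p8 is true.
  17. (~p6 \/ p1 \/ ~p9) — p1 is true.
  18. (p10 \/ p4 \/ p3) — p3 is true.
  19. (~p6 \/ ~p10 \/ p3) — ~p6 is true.
  20. (~p7 \/ ~p6) — ~p6 is true.
  21. (p10 \/ ~p6 \/ ~p8) — ~p8 is true.
  22. (~p8 \/ p3 \/ p7) — ~p8 is true.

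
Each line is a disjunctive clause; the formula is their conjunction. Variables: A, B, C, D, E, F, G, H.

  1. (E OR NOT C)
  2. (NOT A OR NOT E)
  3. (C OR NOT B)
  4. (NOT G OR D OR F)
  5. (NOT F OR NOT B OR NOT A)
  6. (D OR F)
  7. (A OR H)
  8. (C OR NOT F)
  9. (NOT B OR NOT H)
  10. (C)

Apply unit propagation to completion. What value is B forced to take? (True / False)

False

(C) stands alone — C = True.
(NOT C OR E) with C = True leaves only E, so E = True.
From (NOT E OR NOT A) and E = True: A = False.
In (H OR A), A is now false; H must hold, so H = True.
(NOT B OR NOT H) with H = True leaves only NOT B, so B = False.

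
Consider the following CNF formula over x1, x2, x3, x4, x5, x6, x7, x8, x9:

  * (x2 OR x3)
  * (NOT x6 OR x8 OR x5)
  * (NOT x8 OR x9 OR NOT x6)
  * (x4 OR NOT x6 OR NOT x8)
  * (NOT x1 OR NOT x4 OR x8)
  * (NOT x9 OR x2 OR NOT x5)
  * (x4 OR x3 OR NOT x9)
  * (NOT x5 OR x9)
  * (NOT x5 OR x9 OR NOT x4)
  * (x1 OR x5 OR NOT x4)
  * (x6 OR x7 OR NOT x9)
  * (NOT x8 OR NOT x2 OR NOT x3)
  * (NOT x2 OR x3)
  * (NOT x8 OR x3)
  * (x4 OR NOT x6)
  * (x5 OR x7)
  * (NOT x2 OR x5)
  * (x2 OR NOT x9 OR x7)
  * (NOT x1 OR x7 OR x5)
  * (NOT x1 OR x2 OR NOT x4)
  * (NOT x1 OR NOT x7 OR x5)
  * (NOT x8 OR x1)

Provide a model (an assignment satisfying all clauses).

x1=F, x2=T, x3=T, x4=T, x5=T, x6=T, x7=T, x8=F, x9=T

Set x1 = False and propagate.
  then x8 is forced to False.
For the remaining variables, x2 = True, x3 = True, x4 = True, x5 = True, x6 = True, x7 = True, x9 = True works.
Every clause has at least one true literal under this assignment.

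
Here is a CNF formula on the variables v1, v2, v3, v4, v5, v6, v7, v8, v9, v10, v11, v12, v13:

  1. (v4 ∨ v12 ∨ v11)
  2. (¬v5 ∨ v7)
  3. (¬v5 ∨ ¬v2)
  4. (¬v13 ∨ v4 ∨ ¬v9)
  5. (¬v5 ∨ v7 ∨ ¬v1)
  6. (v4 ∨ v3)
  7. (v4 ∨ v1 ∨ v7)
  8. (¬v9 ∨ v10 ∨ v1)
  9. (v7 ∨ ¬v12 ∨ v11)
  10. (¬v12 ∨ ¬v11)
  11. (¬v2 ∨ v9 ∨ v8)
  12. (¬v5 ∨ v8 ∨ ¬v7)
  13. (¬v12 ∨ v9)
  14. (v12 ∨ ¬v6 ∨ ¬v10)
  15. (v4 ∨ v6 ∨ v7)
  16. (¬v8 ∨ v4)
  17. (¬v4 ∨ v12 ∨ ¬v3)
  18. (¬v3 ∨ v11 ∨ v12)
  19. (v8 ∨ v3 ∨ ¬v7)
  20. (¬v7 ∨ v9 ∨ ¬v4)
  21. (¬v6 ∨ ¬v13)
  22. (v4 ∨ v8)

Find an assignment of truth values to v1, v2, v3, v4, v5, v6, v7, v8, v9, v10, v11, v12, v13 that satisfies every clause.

v1=T, v2=T, v3=T, v4=T, v5=F, v6=F, v7=T, v8=F, v9=T, v10=T, v11=F, v12=T, v13=T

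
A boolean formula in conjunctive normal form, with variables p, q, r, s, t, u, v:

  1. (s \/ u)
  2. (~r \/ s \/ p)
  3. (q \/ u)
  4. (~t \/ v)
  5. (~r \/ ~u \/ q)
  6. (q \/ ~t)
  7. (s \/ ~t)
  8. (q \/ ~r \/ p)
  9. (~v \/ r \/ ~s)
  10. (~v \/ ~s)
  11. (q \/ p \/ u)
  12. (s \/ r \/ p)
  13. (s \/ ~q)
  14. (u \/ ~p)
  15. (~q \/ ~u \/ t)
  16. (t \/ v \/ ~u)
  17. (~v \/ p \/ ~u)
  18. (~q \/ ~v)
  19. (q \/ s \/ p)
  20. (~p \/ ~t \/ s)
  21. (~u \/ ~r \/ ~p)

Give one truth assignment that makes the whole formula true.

p=F, q=T, r=T, s=T, t=F, u=F, v=F

Set p = False and propagate.
The remaining clauses are satisfied by q = True, r = True, s = True, t = False, u = False, v = False.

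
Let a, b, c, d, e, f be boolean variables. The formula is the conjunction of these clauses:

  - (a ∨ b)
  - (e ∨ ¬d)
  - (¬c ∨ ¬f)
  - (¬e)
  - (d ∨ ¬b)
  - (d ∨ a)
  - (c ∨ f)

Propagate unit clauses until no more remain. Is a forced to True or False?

True

(¬e) is a unit clause: e = False.
(e ∨ ¬d): since e = False, the clause reduces to (¬d). d = False.
In (¬b ∨ d), d is now false; ¬b must hold, so b = False.
(b ∨ a): since b = False, the clause reduces to (a). a = True.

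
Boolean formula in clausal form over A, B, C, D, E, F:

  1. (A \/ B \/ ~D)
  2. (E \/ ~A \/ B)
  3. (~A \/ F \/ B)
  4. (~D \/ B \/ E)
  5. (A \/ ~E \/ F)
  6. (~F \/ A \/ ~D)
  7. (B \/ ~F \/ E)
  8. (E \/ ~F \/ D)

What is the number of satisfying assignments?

28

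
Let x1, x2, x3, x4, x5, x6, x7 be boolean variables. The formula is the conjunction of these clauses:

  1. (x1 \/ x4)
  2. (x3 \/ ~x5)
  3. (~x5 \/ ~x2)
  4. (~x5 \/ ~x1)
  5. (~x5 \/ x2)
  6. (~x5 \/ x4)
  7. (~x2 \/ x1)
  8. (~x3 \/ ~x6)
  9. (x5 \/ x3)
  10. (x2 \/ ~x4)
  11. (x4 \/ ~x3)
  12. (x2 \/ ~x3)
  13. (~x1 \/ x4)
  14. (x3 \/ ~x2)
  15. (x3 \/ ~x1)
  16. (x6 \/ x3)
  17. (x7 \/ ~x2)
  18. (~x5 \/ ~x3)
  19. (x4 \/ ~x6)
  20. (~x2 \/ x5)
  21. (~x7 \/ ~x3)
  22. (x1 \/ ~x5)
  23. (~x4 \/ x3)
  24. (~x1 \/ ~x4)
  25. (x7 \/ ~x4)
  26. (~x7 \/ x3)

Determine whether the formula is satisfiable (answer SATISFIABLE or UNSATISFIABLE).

UNSATISFIABLE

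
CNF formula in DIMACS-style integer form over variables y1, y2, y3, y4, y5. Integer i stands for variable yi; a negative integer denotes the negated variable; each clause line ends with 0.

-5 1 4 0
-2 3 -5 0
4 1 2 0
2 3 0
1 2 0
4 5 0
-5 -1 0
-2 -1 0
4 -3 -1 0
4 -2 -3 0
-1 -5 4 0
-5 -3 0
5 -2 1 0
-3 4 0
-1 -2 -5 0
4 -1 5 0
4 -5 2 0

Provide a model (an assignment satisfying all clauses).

y1=True, y2=False, y3=True, y4=True, y5=False

y4 occurs only positively in the remaining clauses — set y4 = True.
Set y1 = True and propagate.
  then y5 is forced to False.
  then y2 is forced to False.
  then y3 is forced to True.
Every clause has at least one true literal under this assignment.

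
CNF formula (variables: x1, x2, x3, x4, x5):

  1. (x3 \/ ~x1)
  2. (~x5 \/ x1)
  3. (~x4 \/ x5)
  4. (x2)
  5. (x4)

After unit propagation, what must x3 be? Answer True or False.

True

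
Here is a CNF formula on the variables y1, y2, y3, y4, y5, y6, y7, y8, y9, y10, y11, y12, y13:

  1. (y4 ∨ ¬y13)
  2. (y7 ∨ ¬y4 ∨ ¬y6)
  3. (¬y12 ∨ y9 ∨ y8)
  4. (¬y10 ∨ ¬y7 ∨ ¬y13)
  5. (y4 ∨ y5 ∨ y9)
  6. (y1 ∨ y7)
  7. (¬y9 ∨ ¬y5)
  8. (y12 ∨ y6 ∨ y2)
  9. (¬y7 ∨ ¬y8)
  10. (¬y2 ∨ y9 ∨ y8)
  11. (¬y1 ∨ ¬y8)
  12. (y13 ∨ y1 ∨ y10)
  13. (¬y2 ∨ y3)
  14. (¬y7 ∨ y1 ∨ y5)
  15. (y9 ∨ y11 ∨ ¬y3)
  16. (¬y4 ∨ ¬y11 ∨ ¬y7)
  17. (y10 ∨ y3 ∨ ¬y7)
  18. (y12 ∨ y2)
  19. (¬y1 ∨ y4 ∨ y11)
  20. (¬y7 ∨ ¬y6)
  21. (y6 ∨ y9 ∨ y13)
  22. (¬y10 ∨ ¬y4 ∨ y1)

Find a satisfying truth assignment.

y1=T, y2=F, y3=T, y4=F, y5=F, y6=F, y7=F, y8=F, y9=T, y10=F, y11=T, y12=T, y13=F

Check each clause:
  1. (¬y13 ∨ y4) — ¬y13 is true.
  2. (¬y6 ∨ ¬y4 ∨ y7) — ¬y6 is true.
  3. (y8 ∨ ¬y12 ∨ y9) — y9 is true.
  4. (¬y13 ∨ ¬y7 ∨ ¬y10) — ¬y7 is true.
  5. (y4 ∨ y5 ∨ y9) — y9 is true.
  6. (y1 ∨ y7) — y1 is true.
  7. (¬y5 ∨ ¬y9) — ¬y5 is true.
  8. (y2 ∨ y12 ∨ y6) — y12 is true.
  9. (¬y7 ∨ ¬y8) — ¬y8 is true.
  10. (y9 ∨ y8 ∨ ¬y2) — y9 is true.
  11. (¬y8 ∨ ¬y1) — ¬y8 is true.
  12. (y13 ∨ y1 ∨ y10) — y1 is true.
  13. (¬y2 ∨ y3) — y3 is true.
  14. (y1 ∨ y5 ∨ ¬y7) — ¬y7 is true.
  15. (y9 ∨ ¬y3 ∨ y11) — y9 is true.
  16. (¬y11 ∨ ¬y7 ∨ ¬y4) — ¬y7 is true.
  17. (y3 ∨ ¬y7 ∨ y10) — ¬y7 is true.
  18. (y12 ∨ y2) — y12 is true.
  19. (¬y1 ∨ y4 ∨ y11) — y11 is true.
  20. (¬y7 ∨ ¬y6) — ¬y7 is true.
  21. (y13 ∨ y6 ∨ y9) — y9 is true.
  22. (¬y10 ∨ ¬y4 ∨ y1) — y1 is true.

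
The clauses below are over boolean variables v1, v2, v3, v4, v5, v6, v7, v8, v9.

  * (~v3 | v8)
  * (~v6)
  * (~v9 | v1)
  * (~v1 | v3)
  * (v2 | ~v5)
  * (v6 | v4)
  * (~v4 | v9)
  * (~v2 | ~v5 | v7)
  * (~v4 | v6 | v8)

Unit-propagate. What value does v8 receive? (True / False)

(~v6) is a unit clause: v6 = False.
From (v4 | v6) and v6 = False: v4 = True.
(v9 | ~v4): since v4 = True, the clause reduces to (v9). v9 = True.
(v1 | ~v9) with v9 = True leaves only v1, so v1 = True.
In (v3 | ~v1), ~v1 is now false; v3 must hold, so v3 = True.
(~v3 | v8): since v3 = True, the clause reduces to (v8). v8 = True.

True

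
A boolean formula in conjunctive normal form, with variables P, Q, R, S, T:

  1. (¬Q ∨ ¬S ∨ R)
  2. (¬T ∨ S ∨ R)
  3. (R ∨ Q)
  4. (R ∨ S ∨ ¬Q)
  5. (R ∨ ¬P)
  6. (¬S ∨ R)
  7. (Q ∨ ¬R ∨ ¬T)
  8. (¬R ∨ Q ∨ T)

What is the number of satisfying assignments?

8

Split on R, then Q.
  R=1, Q=1: P, S, T free → 2^3 = 8.
  R=1, Q=0: a clause becomes empty — 0.
  R=0, Q=1: a clause becomes empty — 0.
  R=0, Q=0: a clause becomes empty — 0.
Total: 8 + 0 + 0 + 0 = 8.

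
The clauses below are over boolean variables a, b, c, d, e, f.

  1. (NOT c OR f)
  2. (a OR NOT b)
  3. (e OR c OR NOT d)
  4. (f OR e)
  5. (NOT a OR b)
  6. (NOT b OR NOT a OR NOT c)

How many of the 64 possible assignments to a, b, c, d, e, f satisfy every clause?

14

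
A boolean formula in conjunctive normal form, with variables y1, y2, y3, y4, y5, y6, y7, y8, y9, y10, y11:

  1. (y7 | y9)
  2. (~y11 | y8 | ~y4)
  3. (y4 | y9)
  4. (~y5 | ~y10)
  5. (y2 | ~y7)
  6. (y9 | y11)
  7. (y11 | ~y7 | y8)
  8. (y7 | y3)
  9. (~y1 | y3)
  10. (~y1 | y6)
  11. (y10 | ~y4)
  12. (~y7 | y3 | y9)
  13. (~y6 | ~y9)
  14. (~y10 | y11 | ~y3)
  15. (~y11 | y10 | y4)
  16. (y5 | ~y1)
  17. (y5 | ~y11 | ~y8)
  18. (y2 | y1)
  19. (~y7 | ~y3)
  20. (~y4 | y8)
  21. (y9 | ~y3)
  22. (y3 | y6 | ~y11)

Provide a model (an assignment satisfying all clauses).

y1=F, y2=T, y3=T, y4=F, y5=F, y6=F, y7=F, y8=T, y9=T, y10=F, y11=F

y2 occurs only positively in the remaining clauses — set y2 = True.
Try y1 = False.
The remaining clauses are satisfied by y3 = True, y4 = False, y5 = False, y6 = False, y7 = False, y8 = True, y9 = True, y10 = False, y11 = False.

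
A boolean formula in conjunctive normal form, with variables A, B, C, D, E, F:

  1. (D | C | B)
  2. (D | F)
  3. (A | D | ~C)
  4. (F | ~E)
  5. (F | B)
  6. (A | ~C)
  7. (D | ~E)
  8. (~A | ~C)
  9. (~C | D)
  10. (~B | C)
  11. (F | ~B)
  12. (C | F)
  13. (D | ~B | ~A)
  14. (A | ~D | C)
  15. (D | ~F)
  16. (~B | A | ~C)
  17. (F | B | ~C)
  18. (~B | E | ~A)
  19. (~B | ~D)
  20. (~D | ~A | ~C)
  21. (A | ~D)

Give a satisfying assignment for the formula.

Try A = True.
  then C is forced to False.
  then B is forced to False.
  then D is forced to True.
  then F is forced to True.
E is now unconstrained; take E = False.
Every clause has at least one true literal under this assignment.

A=True, B=False, C=False, D=True, E=False, F=True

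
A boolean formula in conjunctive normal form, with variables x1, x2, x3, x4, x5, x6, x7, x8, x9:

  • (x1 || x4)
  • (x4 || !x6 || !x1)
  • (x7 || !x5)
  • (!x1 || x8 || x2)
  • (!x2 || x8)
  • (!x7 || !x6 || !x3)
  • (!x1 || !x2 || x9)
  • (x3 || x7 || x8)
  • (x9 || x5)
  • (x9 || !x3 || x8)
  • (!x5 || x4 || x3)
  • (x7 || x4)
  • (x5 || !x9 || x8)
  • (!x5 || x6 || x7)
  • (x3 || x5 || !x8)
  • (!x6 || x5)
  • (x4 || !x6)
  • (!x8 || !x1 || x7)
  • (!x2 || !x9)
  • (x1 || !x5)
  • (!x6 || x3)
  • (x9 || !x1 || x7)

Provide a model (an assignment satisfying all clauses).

x1 = 1, x2 = 0, x3 = 1, x4 = 0, x5 = 1, x6 = 0, x7 = 1, x8 = 1, x9 = 0

Branch on x1: take x1 = True.
The remaining clauses are satisfied by x2 = False, x3 = True, x4 = False, x5 = True, x6 = False, x7 = True, x8 = True, x9 = False.
Every clause has at least one true literal under this assignment.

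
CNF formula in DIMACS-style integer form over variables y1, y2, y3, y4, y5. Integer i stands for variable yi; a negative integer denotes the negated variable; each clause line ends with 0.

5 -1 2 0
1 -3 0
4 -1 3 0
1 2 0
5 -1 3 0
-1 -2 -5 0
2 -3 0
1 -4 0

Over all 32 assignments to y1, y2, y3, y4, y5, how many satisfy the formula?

5

Satisfying assignments:
  y1=F y2=T y3=F y4=F y5=F
  y1=F y2=T y3=F y4=F y5=T
  y1=T y2=F y3=F y4=T y5=T
  y1=T y2=T y3=T y4=F y5=F
  y1=T y2=T y3=T y4=T y5=F
Count: 5.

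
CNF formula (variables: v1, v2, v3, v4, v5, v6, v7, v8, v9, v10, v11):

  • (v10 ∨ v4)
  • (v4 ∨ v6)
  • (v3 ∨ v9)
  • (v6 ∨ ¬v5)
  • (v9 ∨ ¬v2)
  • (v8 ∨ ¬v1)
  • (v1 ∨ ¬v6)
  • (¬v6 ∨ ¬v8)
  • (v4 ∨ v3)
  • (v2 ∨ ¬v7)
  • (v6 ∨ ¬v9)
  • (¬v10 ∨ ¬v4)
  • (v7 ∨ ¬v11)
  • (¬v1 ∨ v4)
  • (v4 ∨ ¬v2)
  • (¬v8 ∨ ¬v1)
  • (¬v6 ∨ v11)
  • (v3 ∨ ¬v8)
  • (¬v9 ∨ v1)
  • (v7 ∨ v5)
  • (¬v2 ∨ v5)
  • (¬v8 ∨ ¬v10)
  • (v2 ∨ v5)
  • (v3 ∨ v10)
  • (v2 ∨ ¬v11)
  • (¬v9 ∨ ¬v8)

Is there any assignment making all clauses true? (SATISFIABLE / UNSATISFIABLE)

UNSATISFIABLE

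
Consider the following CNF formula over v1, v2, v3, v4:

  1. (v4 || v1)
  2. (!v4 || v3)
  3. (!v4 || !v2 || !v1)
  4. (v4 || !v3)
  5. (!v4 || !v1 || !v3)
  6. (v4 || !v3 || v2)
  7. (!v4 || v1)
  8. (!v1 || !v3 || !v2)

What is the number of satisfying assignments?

Satisfying assignments:
  v1=T v2=F v3=F v4=F
  v1=T v2=T v3=F v4=F
That's 2 in total.

2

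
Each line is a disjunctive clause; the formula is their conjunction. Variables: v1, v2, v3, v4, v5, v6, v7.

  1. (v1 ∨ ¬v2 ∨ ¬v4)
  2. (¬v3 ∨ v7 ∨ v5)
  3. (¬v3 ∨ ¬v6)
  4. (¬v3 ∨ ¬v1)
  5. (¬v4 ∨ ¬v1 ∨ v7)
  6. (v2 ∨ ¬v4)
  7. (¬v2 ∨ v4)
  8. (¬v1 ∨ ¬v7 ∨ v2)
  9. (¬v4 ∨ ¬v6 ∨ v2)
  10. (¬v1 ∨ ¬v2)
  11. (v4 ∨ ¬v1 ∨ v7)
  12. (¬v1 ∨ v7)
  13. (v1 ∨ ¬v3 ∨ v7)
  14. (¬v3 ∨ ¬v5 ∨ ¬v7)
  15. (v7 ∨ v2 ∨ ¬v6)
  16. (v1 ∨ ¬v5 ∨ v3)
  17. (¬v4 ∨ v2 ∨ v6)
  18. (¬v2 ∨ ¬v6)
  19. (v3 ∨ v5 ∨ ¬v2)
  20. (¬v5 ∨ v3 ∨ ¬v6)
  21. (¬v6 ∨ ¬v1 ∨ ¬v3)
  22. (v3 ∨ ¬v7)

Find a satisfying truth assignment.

v1=False, v2=False, v3=False, v4=False, v5=False, v6=False, v7=False

Check each clause:
  1. (¬v4 ∨ ¬v2 ∨ v1) — ¬v4 is true.
  2. (¬v3 ∨ v5 ∨ v7) — ¬v3 is true.
  3. (¬v3 ∨ ¬v6) — ¬v6 is true.
  4. (¬v3 ∨ ¬v1) — ¬v3 is true.
  5. (v7 ∨ ¬v1 ∨ ¬v4) — ¬v4 is true.
  6. (v2 ∨ ¬v4) — ¬v4 is true.
  7. (v4 ∨ ¬v2) — ¬v2 is true.
  8. (¬v1 ∨ ¬v7 ∨ v2) — ¬v7 is true.
  9. (¬v6 ∨ ¬v4 ∨ v2) — ¬v6 is true.
  10. (¬v2 ∨ ¬v1) — ¬v2 is true.
  11. (v7 ∨ v4 ∨ ¬v1) — ¬v1 is true.
  12. (¬v1 ∨ v7) — ¬v1 is true.
  13. (¬v3 ∨ v7 ∨ v1) — ¬v3 is true.
  14. (¬v3 ∨ ¬v5 ∨ ¬v7) — ¬v7 is true.
  15. (¬v6 ∨ v7 ∨ v2) — ¬v6 is true.
  16. (¬v5 ∨ v1 ∨ v3) — ¬v5 is true.
  17. (¬v4 ∨ v2 ∨ v6) — ¬v4 is true.
  18. (¬v2 ∨ ¬v6) — ¬v6 is true.
  19. (v3 ∨ ¬v2 ∨ v5) — ¬v2 is true.
  20. (¬v5 ∨ v3 ∨ ¬v6) — ¬v6 is true.
  21. (¬v6 ∨ ¬v3 ∨ ¬v1) — ¬v6 is true.
  22. (v3 ∨ ¬v7) — ¬v7 is true.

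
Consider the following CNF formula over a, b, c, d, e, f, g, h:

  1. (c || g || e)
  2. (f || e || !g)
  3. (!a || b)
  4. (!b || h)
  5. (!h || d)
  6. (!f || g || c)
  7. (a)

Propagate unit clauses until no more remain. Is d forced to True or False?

True

(a) stands alone — a = True.
(b || !a) with a = True leaves only b, so b = True.
From (!b || h) and b = True: h = True.
From (d || !h) and h = True: d = True.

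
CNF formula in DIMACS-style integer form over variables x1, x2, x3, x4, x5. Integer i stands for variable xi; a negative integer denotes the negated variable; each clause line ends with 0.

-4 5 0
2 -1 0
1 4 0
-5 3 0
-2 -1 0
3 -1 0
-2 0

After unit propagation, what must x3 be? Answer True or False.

(NOT x2) is a unit clause: x2 = False.
From (x2 OR NOT x1) and x2 = False: x1 = False.
(x4 OR x1): since x1 = False, the clause reduces to (x4). x4 = True.
(NOT x4 OR x5): since x4 = True, the clause reduces to (x5). x5 = True.
(x3 OR NOT x5) with x5 = True leaves only x3, so x3 = True.

True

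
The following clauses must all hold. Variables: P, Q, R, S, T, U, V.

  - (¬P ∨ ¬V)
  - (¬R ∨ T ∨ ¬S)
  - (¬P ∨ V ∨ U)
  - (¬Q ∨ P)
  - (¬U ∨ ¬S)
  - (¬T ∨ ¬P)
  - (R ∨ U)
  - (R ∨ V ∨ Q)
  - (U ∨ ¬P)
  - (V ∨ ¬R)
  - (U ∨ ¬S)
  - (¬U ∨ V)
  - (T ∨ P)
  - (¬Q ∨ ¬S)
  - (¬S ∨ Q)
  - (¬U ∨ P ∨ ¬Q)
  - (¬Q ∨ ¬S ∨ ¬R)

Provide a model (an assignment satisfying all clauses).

P=F, Q=F, R=F, S=F, T=T, U=T, V=T

Check each clause:
  1. (¬P ∨ ¬V) — ¬P is true.
  2. (¬S ∨ T ∨ ¬R) — T is true.
  3. (U ∨ ¬P ∨ V) — ¬P is true.
  4. (¬Q ∨ P) — ¬Q is true.
  5. (¬U ∨ ¬S) — ¬S is true.
  6. (¬P ∨ ¬T) — ¬P is true.
  7. (R ∨ U) — U is true.
  8. (R ∨ V ∨ Q) — V is true.
  9. (¬P ∨ U) — U is true.
  10. (V ∨ ¬R) — ¬R is true.
  11. (¬S ∨ U) — ¬S is true.
  12. (V ∨ ¬U) — V is true.
  13. (P ∨ T) — T is true.
  14. (¬S ∨ ¬Q) — ¬S is true.
  15. (¬S ∨ Q) — ¬S is true.
  16. (¬U ∨ P ∨ ¬Q) — ¬Q is true.
  17. (¬Q ∨ ¬S ∨ ¬R) — ¬S is true.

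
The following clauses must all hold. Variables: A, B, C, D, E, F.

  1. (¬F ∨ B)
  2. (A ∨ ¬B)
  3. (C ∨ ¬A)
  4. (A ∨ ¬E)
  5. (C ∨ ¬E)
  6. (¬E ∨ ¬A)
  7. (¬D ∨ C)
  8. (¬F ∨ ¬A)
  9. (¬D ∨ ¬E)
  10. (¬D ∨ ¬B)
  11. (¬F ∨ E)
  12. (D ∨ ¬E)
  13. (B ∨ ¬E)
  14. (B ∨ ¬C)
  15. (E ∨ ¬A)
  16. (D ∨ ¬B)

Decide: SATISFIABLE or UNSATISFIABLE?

SATISFIABLE

F occurs only negated in the remaining clauses — set F = False.
Set A = False and propagate.
  then B is forced to False.
  then E is forced to False.
  then C is forced to False.
  then D is forced to False.
So A=False, B=False, C=False, D=False, E=False, F=False is a satisfying assignment.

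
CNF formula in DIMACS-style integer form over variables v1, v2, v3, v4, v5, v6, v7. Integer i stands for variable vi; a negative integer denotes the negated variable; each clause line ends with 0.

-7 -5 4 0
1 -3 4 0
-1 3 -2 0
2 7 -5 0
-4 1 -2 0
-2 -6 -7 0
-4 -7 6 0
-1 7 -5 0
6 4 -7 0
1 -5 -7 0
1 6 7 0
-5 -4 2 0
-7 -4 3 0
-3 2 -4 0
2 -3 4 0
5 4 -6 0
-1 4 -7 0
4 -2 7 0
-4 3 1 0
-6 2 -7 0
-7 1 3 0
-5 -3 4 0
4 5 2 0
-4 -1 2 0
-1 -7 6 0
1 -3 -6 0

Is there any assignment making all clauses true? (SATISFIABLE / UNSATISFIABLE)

Set v1 = True and propagate.
The remaining clauses are satisfied by v2 = True, v3 = True, v4 = True, v5 = False, v6 = False, v7 = False.
So v1=True, v2=True, v3=True, v4=True, v5=False, v6=False, v7=False is a satisfying assignment.

SATISFIABLE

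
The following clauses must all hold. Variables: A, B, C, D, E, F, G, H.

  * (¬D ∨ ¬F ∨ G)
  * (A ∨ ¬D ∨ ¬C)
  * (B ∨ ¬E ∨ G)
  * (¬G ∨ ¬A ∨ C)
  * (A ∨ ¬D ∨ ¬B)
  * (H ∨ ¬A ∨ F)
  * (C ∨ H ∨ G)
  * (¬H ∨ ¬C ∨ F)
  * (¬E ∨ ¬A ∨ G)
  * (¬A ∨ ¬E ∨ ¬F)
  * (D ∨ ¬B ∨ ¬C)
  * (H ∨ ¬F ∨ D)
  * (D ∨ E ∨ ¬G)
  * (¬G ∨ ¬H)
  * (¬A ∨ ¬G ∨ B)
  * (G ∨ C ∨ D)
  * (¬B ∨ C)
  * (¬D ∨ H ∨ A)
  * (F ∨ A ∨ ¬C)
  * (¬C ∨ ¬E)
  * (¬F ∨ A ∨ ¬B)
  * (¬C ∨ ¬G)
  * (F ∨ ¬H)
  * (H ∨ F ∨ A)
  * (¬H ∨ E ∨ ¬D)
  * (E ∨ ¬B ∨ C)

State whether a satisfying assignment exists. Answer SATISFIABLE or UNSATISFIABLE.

SATISFIABLE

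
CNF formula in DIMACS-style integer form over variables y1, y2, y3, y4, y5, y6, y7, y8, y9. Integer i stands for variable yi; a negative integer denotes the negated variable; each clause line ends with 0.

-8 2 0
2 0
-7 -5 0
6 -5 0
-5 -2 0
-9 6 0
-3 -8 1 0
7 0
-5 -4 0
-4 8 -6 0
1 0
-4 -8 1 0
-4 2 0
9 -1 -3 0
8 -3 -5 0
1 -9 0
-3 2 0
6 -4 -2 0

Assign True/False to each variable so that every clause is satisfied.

y1=T, y2=T, y3=F, y4=F, y5=F, y6=F, y7=T, y8=F, y9=F

Check each clause:
  1. {¬y8, y2} — ¬y8 is true.
  2. {y2} — y2 is true.
  3. {¬y7, ¬y5} — ¬y5 is true.
  4. {¬y5, y6} — ¬y5 is true.
  5. {¬y5, ¬y2} — ¬y5 is true.
  6. {y6, ¬y9} — ¬y9 is true.
  7. {¬y8, ¬y3, y1} — ¬y8 is true.
  8. {y7} — y7 is true.
  9. {¬y5, ¬y4} — ¬y5 is true.
  10. {¬y4, y8, ¬y6} — ¬y6 is true.
  11. {y1} — y1 is true.
  12. {¬y4, ¬y8, y1} — ¬y8 is true.
  13. {¬y4, y2} — y2 is true.
  14. {¬y1, y9, ¬y3} — ¬y3 is true.
  15. {¬y3, ¬y5, y8} — ¬y5 is true.
  16. {¬y9, y1} — y1 is true.
  17. {¬y3, y2} — y2 is true.
  18. {¬y4, ¬y2, y6} — ¬y4 is true.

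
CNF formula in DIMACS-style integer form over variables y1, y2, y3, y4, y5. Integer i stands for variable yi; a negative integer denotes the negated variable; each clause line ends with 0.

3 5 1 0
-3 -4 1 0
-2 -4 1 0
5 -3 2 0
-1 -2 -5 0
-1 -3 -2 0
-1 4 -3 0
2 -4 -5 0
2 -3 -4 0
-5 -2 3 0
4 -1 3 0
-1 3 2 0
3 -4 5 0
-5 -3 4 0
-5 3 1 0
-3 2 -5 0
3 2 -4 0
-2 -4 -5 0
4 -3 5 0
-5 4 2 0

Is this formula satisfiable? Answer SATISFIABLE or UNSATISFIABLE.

UNSATISFIABLE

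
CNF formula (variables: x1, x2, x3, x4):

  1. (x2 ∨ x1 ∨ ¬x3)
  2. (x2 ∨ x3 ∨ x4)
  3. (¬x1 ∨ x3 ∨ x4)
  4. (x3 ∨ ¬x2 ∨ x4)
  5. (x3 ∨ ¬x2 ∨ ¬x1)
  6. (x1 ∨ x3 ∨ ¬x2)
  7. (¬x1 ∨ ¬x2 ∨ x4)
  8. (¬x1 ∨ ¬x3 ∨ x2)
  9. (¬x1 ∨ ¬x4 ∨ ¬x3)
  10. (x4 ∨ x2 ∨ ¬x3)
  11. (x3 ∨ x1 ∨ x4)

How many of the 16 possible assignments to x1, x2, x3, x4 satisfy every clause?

Satisfying assignments:
  x1=0 x2=0 x3=0 x4=1
  x1=0 x2=1 x3=1 x4=0
  x1=0 x2=1 x3=1 x4=1
  x1=1 x2=0 x3=0 x4=1
Count: 4.

4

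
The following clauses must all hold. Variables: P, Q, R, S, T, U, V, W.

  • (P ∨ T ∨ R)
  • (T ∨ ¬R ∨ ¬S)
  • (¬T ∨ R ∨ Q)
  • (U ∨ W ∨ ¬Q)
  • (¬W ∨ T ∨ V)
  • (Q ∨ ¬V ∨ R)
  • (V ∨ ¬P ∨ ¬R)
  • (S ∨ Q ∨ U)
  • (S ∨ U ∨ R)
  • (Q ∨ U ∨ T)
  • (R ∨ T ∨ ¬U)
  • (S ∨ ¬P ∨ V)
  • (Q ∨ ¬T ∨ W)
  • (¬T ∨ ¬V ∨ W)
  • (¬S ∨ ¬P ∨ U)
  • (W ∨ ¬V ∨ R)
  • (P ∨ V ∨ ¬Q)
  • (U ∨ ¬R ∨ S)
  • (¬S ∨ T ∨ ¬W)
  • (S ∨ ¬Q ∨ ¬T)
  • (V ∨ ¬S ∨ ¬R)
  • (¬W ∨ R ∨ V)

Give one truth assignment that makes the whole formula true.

P=0  Q=0  R=1  S=0  T=1  U=1  V=1  W=1

Check each clause:
  1. (T ∨ P ∨ R) — R is true.
  2. (¬R ∨ T ∨ ¬S) — T is true.
  3. (R ∨ Q ∨ ¬T) — R is true.
  4. (¬Q ∨ U ∨ W) — W is true.
  5. (¬W ∨ T ∨ V) — T is true.
  6. (¬V ∨ Q ∨ R) — R is true.
  7. (¬R ∨ ¬P ∨ V) — ¬P is true.
  8. (S ∨ U ∨ Q) — U is true.
  9. (S ∨ R ∨ U) — R is true.
  10. (Q ∨ U ∨ T) — T is true.
  11. (R ∨ T ∨ ¬U) — R is true.
  12. (V ∨ ¬P ∨ S) — ¬P is true.
  13. (Q ∨ W ∨ ¬T) — W is true.
  14. (¬T ∨ ¬V ∨ W) — W is true.
  15. (¬S ∨ U ∨ ¬P) — ¬S is true.
  16. (W ∨ R ∨ ¬V) — W is true.
  17. (¬Q ∨ P ∨ V) — ¬Q is true.
  18. (U ∨ ¬R ∨ S) — U is true.
  19. (¬S ∨ ¬W ∨ T) — ¬S is true.
  20. (¬Q ∨ ¬T ∨ S) — ¬Q is true.
  21. (¬R ∨ V ∨ ¬S) — ¬S is true.
  22. (R ∨ ¬W ∨ V) — R is true.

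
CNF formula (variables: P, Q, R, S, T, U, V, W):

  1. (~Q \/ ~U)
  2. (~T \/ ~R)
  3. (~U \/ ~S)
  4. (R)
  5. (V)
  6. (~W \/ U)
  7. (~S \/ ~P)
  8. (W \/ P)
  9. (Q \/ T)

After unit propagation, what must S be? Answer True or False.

False

Unit clause (R) sets R = True.
From (~T \/ ~R) and R = True: T = False.
(V) is a unit clause: V = True.
(T \/ Q) with T = False leaves only Q, so Q = True.
(~U \/ ~Q) with Q = True leaves only ~U, so U = False.
(U \/ ~W) with U = False leaves only ~W, so W = False.
From (W \/ P) and W = False: P = True.
In (~P \/ ~S), ~P is now false; ~S must hold, so S = False.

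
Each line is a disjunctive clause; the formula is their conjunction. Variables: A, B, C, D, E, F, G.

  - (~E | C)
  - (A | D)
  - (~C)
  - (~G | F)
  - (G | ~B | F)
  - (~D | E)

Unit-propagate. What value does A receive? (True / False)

True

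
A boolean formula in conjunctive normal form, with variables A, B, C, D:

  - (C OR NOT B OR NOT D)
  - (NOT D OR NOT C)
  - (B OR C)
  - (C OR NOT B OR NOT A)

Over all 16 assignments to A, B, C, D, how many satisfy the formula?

The models are:
  A=F B=F C=T D=F
  A=F B=T C=F D=F
  A=F B=T C=T D=F
  A=T B=F C=T D=F
  A=T B=T C=T D=F
That's 5 in total.

5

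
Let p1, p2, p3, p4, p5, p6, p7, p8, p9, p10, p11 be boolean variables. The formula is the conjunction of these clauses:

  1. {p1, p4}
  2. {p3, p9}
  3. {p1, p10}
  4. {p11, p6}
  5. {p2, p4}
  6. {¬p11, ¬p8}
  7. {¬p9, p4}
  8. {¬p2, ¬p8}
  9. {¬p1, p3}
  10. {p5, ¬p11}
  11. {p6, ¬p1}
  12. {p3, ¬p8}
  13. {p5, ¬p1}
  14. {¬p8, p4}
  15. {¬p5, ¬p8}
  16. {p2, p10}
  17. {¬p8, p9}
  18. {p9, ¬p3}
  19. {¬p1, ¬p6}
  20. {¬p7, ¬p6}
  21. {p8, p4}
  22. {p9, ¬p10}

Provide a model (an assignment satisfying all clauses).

p1=False, p2=False, p3=False, p4=True, p5=False, p6=True, p7=False, p8=False, p9=True, p10=True, p11=False

Pure literal: p4 appears only positively; assign p4 = True.
Pure literal: p7 appears only negated; assign p7 = False.
Set p1 = False and propagate.
  then p10 is forced to True.
  then p9 is forced to True.
Try p2 = False.
The remaining clauses are satisfied by p3 = False, p5 = False, p6 = True, p8 = False, p11 = False.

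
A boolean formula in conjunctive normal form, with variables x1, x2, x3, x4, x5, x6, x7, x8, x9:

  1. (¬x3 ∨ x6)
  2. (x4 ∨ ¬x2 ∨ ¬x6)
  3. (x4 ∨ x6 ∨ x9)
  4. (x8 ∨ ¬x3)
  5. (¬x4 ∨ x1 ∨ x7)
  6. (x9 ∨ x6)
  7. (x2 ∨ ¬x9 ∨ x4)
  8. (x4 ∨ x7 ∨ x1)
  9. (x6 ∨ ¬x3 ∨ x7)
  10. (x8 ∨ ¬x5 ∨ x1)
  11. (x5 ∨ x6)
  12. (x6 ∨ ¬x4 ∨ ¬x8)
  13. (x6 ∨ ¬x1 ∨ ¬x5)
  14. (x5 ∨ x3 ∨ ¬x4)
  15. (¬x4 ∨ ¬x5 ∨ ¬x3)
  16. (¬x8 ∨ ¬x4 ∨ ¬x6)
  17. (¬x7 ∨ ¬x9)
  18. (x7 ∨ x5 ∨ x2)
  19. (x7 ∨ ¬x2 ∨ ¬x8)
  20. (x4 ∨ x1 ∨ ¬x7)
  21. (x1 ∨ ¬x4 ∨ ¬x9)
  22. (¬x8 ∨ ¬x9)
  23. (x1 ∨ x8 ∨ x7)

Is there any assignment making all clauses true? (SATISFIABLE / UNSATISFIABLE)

SATISFIABLE

Branch on x1: take x1 = True.
Set x2 = False and propagate.
Try x3 = False.
The remaining clauses are satisfied by x4 = True, x5 = True, x6 = True, x7 = True, x8 = False, x9 = False.
Every clause has at least one true literal under this assignment.
So x1=T, x2=F, x3=F, x4=T, x5=T, x6=T, x7=T, x8=F, x9=F is a satisfying assignment.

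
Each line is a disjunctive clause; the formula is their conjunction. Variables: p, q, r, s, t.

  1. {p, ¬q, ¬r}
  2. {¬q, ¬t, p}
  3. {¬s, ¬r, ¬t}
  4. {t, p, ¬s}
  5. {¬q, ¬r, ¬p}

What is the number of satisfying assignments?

Case analysis on p and q:
  p=1, q=1: remaining (r,s,t) ∈ {(0,0,0); (0,0,1); (0,1,0); (0,1,1)} — 4.
  p=1, q=0: 7 of the 8 assignments to (r,s,t) work.
  p=0, q=1: remaining (r,s,t) ∈ {(0,0,0)} — 1.
  p=0, q=0: 5 of the 8 assignments to (r,s,t) work.
Total: 4 + 7 + 1 + 5 = 17.

17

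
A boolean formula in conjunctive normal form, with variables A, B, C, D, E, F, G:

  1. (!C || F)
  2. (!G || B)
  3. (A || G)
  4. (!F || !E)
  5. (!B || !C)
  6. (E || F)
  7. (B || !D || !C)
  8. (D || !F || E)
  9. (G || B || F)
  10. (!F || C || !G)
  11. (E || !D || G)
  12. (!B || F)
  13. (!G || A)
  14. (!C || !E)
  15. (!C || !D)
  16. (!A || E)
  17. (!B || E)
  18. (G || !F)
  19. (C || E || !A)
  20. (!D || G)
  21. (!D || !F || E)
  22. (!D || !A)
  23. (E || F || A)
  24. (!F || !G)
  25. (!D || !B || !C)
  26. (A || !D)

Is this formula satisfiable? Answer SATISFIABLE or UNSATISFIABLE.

UNSATISFIABLE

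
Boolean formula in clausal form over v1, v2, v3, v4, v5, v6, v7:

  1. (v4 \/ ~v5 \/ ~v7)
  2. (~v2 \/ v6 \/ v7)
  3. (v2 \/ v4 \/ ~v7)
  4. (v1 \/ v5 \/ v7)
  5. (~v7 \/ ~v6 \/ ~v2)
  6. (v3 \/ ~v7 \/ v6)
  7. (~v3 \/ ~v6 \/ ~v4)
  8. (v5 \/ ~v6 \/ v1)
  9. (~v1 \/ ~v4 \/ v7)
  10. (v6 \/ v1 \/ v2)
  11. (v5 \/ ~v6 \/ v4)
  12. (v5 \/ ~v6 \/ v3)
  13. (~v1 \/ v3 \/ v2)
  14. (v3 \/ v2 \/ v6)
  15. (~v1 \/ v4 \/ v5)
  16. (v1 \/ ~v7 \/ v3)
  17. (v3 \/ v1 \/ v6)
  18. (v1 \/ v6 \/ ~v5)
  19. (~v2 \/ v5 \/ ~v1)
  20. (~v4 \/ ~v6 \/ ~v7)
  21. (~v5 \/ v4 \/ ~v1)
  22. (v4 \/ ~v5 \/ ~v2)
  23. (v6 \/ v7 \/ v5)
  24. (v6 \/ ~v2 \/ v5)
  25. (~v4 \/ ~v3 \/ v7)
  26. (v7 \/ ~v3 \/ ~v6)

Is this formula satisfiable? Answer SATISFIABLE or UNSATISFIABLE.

Try v1 = True.
Try v2 = True.
  then v5 is forced to True.
  then v4 is forced to True.
  then v7 is forced to True.
  then v6 is forced to False.
  then v3 is forced to True.
So v1=True, v2=True, v3=True, v4=True, v5=True, v6=False, v7=True is a satisfying assignment.

SATISFIABLE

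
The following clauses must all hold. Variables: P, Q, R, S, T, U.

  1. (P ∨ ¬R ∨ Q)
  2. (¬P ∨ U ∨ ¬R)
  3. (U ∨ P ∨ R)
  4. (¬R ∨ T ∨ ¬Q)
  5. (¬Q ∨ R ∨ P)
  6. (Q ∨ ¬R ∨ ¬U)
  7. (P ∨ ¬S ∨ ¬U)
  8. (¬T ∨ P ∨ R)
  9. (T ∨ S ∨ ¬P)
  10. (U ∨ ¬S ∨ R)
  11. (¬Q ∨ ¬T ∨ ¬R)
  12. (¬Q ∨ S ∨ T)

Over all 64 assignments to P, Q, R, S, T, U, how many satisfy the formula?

9

Split on R, then P.
  R=1, P=1: a clause becomes empty — 0.
  R=1, P=0: a clause becomes empty — 0.
  R=0, P=1: Q free; 4 ways for (S,T,U) × 2^1 = 8.
  R=0, P=0: remaining (Q,S,T,U) ∈ {(0,0,0,1)} — 1.
Total: 0 + 0 + 8 + 1 = 9.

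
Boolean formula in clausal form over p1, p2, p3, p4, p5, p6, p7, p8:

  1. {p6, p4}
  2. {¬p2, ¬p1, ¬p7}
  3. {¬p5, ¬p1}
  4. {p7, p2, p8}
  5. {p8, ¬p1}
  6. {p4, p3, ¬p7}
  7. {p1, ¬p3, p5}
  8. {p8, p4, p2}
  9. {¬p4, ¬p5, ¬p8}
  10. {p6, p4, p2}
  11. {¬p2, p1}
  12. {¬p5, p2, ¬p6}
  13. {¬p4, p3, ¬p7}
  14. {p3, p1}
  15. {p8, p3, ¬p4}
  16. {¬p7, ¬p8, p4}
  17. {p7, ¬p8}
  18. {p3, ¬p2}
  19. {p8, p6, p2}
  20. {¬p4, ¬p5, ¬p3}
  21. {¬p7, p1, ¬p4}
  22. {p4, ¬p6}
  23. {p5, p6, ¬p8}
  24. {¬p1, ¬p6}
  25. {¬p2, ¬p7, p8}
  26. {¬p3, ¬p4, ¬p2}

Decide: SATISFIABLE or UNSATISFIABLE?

UNSATISFIABLE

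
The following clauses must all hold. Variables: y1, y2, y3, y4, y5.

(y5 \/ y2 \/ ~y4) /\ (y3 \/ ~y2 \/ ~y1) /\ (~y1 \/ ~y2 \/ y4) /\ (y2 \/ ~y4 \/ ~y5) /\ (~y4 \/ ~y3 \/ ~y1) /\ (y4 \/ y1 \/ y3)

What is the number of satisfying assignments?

12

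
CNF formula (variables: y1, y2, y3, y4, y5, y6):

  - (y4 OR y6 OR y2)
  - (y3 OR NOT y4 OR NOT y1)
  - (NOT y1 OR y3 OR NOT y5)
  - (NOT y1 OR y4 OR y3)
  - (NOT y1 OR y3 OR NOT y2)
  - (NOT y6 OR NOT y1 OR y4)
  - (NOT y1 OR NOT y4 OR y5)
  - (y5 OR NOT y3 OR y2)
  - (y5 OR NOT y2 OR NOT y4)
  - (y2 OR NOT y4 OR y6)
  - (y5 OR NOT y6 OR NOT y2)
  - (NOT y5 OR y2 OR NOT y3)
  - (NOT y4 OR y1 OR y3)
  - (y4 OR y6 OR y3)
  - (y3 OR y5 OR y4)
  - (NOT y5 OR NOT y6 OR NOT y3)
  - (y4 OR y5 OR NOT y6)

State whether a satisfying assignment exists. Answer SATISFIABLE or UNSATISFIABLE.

SATISFIABLE

Set y1 = True and propagate.
Branch on y2: take y2 = True.
  then y3 is forced to True.
The remaining clauses are satisfied by y4 = False, y5 = True, y6 = False.
Every clause has at least one true literal under this assignment.
So y1=T, y2=T, y3=T, y4=F, y5=T, y6=F is a satisfying assignment.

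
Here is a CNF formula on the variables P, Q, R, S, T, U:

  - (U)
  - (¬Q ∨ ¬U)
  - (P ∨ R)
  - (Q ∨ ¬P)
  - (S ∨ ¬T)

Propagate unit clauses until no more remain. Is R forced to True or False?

True

(U) is a unit clause: U = True.
From (¬U ∨ ¬Q) and U = True: Q = False.
(Q ∨ ¬P): since Q = False, the clause reduces to (¬P). P = False.
In (R ∨ P), P is now false; R must hold, so R = True.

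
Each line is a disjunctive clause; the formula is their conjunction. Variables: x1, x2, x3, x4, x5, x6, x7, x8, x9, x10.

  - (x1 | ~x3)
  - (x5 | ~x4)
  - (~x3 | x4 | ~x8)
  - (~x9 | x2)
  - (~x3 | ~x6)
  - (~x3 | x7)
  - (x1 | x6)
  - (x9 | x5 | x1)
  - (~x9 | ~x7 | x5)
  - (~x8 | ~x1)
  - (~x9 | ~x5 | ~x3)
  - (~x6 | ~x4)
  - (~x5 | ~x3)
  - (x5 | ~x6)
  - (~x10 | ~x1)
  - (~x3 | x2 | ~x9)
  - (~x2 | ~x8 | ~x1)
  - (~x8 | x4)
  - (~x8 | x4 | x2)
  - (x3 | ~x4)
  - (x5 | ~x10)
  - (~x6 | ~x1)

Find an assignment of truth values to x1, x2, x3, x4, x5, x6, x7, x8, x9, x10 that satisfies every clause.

x1 = F, x2 = T, x3 = F, x4 = F, x5 = T, x6 = T, x7 = T, x8 = F, x9 = T, x10 = T

Pure literal: x8 appears only negated; assign x8 = False.
Try x1 = False.
  then x3 is forced to False.
  then x6 is forced to True.
  then x4 is forced to False.
  then x5 is forced to True.
The remaining clauses are satisfied by x2 = True, x7 = True, x9 = True, x10 = True.
Check each clause:
  1. (~x3 | x1) — ~x3 is true.
  2. (x5 | ~x4) — ~x4 is true.
  3. (x4 | ~x3 | ~x8) — ~x8 is true.
  4. (x2 | ~x9) — x2 is true.
  5. (~x6 | ~x3) — ~x3 is true.
  6. (x7 | ~x3) — ~x3 is true.
  7. (x1 | x6) — x6 is true.
  8. (x1 | x5 | x9) — x5 is true.
  9. (~x9 | ~x7 | x5) — x5 is true.
  10. (~x1 | ~x8) — ~x8 is true.
  11. (~x5 | ~x3 | ~x9) — ~x3 is true.
  12. (~x4 | ~x6) — ~x4 is true.
  13. (~x5 | ~x3) — ~x3 is true.
  14. (~x6 | x5) — x5 is true.
  15. (~x10 | ~x1) — ~x1 is true.
  16. (x2 | ~x9 | ~x3) — x2 is true.
  17. (~x8 | ~x2 | ~x1) — ~x8 is true.
  18. (x4 | ~x8) — ~x8 is true.
  19. (x2 | ~x8 | x4) — ~x8 is true.
  20. (x3 | ~x4) — ~x4 is true.
  21. (~x10 | x5) — x5 is true.
  22. (~x1 | ~x6) — ~x1 is true.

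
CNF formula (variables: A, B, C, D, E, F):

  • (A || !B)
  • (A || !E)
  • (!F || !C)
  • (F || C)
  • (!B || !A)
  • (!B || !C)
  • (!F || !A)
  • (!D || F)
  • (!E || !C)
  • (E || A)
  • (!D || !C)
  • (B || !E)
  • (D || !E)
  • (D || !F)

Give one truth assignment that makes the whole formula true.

A = 1  B = 0  C = 1  D = 0  E = 0  F = 0

Try A = True.
  then B is forced to False.
  then F is forced to False.
  then C is forced to True.
  then D is forced to False.
  then E is forced to False.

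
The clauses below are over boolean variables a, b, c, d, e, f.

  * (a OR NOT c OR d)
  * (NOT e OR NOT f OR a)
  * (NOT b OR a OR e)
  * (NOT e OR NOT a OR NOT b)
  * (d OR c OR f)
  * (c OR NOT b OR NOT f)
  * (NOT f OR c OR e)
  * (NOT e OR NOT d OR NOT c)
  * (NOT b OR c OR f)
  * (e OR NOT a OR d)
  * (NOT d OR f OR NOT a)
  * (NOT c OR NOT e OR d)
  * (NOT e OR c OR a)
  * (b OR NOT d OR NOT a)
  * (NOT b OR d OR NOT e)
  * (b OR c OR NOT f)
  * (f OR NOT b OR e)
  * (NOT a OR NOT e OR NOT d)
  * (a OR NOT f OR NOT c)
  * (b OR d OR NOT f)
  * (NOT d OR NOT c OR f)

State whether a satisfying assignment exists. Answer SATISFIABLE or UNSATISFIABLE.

Set a = False and propagate.
Set b = False and propagate.
Set c = False and propagate.
  then e is forced to False.
  then f is forced to False.
  then d is forced to True.
So a = False  b = False  c = False  d = True  e = False  f = False is a satisfying assignment.

SATISFIABLE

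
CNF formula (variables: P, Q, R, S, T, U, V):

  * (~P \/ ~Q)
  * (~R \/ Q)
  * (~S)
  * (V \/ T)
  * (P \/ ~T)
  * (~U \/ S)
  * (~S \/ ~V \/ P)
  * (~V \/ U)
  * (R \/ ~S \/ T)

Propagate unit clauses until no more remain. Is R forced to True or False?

False

Unit clause (~S) sets S = False.
From (S \/ ~U) and S = False: U = False.
From (U \/ ~V) and U = False: V = False.
In (T \/ V), V is now false; T must hold, so T = True.
(~T \/ P): since T = True, the clause reduces to (P). P = True.
In (~Q \/ ~P), ~P is now false; ~Q must hold, so Q = False.
From (Q \/ ~R) and Q = False: R = False.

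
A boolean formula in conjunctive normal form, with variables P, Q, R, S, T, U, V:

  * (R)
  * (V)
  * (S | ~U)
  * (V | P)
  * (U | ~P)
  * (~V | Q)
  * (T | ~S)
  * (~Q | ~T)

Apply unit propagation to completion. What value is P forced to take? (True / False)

(R) stands alone — R = True.
(V) is a unit clause: V = True.
(Q | ~V): since V = True, the clause reduces to (Q). Q = True.
(~T | ~Q) with Q = True leaves only ~T, so T = False.
(~S | T): since T = False, the clause reduces to (~S). S = False.
From (S | ~U) and S = False: U = False.
(~P | U) with U = False leaves only ~P, so P = False.

False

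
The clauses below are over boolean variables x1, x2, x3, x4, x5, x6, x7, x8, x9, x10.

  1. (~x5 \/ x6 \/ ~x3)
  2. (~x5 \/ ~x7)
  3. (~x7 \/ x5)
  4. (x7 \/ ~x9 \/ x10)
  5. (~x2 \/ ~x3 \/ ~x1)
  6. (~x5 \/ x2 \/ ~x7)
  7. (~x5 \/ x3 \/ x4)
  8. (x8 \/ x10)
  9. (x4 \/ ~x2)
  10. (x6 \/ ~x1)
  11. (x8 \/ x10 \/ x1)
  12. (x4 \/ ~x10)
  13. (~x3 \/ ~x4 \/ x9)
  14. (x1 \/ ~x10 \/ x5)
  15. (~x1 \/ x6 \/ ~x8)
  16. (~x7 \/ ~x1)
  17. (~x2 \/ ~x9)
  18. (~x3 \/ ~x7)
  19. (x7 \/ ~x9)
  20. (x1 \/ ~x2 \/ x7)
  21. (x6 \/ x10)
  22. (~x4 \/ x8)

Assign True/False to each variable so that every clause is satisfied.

Pure literal: x6 appears only positively; assign x6 = True.
Set x1 = True and propagate.
  then x7 is forced to False.
  then x9 is forced to False.
The remaining clauses are satisfied by x2 = False, x3 = False, x4 = True, x5 = False, x8 = True, x10 = False.

x1=True, x2=False, x3=False, x4=True, x5=False, x6=True, x7=False, x8=True, x9=False, x10=False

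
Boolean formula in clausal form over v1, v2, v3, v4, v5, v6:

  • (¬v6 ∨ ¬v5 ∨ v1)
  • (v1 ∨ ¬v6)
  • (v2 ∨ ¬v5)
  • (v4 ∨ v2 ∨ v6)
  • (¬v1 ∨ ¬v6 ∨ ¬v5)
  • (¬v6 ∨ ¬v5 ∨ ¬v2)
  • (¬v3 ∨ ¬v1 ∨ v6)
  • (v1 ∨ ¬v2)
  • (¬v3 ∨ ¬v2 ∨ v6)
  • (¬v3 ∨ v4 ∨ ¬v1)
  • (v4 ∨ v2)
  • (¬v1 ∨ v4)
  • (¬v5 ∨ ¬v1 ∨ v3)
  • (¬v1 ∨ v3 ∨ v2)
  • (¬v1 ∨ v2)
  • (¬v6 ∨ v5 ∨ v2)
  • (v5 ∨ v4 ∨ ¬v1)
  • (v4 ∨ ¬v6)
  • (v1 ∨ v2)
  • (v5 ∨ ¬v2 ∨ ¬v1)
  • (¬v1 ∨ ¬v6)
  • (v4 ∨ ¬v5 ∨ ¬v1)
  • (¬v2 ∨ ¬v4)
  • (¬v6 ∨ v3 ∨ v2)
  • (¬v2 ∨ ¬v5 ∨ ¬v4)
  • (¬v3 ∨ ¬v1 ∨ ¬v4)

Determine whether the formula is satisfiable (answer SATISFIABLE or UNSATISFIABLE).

v1 = True:
  propagation gives v4=True, v2=True; an empty clause results — contradiction.
v1 = False:
  propagation gives v6=False, v2=False; an empty clause results — contradiction.
Every branch closes, so no satisfying assignment exists.

UNSATISFIABLE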